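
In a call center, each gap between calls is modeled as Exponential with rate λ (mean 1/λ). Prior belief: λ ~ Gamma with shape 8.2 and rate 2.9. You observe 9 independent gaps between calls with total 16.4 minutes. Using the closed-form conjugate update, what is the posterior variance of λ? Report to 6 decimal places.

0.046176

With a Gamma(shape α, rate β) prior on the exponential rate λ, the posterior after n observations with total T = Σxᵢ is Gamma(α+n, β+T).
Posterior: Gamma(8.2+9, 2.9+16.4) = Gamma(17.2, 19.3).
Var = α/β² = 0.046176.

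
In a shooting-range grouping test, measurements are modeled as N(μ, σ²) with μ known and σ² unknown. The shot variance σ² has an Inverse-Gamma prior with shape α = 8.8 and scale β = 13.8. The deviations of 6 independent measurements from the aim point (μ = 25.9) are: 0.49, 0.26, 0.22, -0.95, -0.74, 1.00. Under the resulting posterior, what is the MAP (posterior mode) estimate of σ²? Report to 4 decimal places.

With known mean μ and an Inverse-Gamma(α, β) prior on σ², the Normal likelihood is conjugate: posterior is Inv-Gamma(α + n/2, β + Σ(xᵢ−μ)²/2).
Σ(xᵢ−μ)² = (0.49)² + (0.26)² + (0.22)² + (-0.95)² + (-0.74)² + (1.00)² = 2.8062.
Posterior: Inv-Gamma(8.8 + 6/2, 13.8 + 2.8062/2) = Inv-Gamma(11.80, 15.20310).
Mode = β/(α+1) = 15.20310/12.80 = 1.1877.

1.1877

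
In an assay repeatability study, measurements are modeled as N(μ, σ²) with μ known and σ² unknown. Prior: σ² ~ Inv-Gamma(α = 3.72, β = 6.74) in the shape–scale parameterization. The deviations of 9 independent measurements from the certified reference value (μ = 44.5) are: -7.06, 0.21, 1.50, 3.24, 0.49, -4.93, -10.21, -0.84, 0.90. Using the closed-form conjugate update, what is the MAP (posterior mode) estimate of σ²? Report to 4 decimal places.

11.1941

With known mean μ and an Inverse-Gamma(α, β) prior on σ², the Normal likelihood is conjugate: posterior is Inv-Gamma(α + n/2, β + Σ(xᵢ−μ)²/2).
Σ(xᵢ−μ)² = (-7.06)² + (0.21)² + (1.50)² + (3.24)² + (0.49)² + (-4.93)² + (-10.21)² + (-0.84)² + (0.90)² = 192.9400.
Posterior: Inv-Gamma(3.72 + 9/2, 6.74 + 192.9400/2) = Inv-Gamma(8.22, 103.21000).
Mode = β/(α+1) = 103.21000/9.22 = 11.1941.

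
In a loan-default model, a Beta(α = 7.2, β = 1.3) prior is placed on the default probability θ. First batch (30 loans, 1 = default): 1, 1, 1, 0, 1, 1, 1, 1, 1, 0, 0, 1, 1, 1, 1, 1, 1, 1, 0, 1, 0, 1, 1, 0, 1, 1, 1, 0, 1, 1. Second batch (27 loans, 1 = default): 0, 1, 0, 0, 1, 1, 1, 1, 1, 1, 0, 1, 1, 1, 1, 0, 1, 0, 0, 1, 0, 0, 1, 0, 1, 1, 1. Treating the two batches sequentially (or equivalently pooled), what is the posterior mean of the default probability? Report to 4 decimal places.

0.7206

The Beta prior is conjugate to a Binomial/Bernoulli likelihood; the update adds successes to α and failures to β.
After batch 1: Beta(7.2+23, 1.3+7) = Beta(30.2, 8.3).
After batch 2: Beta(30.2+17, 8.3+10) = Beta(47.2, 18.3).
Posterior mean = α/(α+β) = 47.2/65.5 = 0.7206.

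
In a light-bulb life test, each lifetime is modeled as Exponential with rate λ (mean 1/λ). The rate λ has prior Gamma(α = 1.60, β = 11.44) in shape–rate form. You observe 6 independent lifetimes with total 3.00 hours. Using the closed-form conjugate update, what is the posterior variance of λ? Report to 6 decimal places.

With a Gamma(shape α, rate β) prior on the exponential rate λ, the posterior after n observations with total T = Σxᵢ is Gamma(α+n, β+T).
Posterior: Gamma(1.60+6, 11.44+3.00) = Gamma(7.60, 14.44).
Var = α/β² = 0.036448.

0.036448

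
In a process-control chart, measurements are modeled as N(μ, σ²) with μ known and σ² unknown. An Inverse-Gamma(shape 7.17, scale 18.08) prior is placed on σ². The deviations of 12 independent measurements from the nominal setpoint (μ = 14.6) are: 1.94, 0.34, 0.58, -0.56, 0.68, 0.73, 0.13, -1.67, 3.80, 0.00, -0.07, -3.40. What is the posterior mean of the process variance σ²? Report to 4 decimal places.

2.8963

With known mean μ and an Inverse-Gamma(α, β) prior on σ², the Normal likelihood is conjugate: posterior is Inv-Gamma(α + n/2, β + Σ(xᵢ−μ)²/2).
Σ(xᵢ−μ)² = (1.94)² + (0.34)² + (0.58)² + (-0.56)² + (0.68)² + (0.73)² + (0.13)² + (-1.67)² + (3.80)² + (0.00)² + (-0.07)² + (-3.40)² = 34.3352.
Posterior: Inv-Gamma(7.17 + 12/2, 18.08 + 34.3352/2) = Inv-Gamma(13.17, 35.24760).
E[σ²|data] = β/(α−1) = 35.24760/12.17 = 2.8963.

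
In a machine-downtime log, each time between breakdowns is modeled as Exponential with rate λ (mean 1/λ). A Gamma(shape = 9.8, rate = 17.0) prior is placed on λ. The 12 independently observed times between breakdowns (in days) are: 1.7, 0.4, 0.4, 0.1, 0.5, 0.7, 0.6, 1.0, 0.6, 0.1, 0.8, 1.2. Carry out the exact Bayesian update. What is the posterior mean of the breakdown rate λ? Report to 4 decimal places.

With a Gamma(shape α, rate β) prior on the exponential rate λ, the posterior after n observations with total T = Σxᵢ is Gamma(α+n, β+T).
Sum of observations T = 8.1 days; n = 12.
Posterior: Gamma(9.8+12, 17.0+8.1) = Gamma(21.8, 25.1).
Posterior mean of λ = α/β = 21.8/25.1 = 0.8685.

0.8685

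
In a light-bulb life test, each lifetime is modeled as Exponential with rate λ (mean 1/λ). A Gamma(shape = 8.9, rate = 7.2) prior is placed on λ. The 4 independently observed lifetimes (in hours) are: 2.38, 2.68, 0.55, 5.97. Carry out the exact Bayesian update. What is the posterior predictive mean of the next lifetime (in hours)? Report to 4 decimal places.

With a Gamma(shape α, rate β) prior on the exponential rate λ, the posterior after n observations with total T = Σxᵢ is Gamma(α+n, β+T).
Sum of observations T = 11.58 hours; n = 4.
Posterior: Gamma(8.9+4, 7.2+11.58) = Gamma(12.9, 18.78).
The predictive distribution for the next observation is Lomax; its mean is β/(α−1) = 18.78/11.9 = 1.5782.

1.5782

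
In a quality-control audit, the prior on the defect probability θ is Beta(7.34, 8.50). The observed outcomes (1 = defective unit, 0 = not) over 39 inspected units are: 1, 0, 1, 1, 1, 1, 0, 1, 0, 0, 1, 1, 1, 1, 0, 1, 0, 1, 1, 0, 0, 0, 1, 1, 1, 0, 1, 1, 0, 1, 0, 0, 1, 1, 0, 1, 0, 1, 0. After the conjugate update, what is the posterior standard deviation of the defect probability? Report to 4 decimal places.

0.0665

The Beta prior is conjugate to a Binomial/Bernoulli likelihood; the update adds successes to α and failures to β.
Posterior: Beta(α+k, β+n−k) = Beta(7.34+23, 8.50+16) = Beta(30.34, 24.50).
Var = αβ/((α+β)²(α+β+1)) = 30.34·24.50/(54.84²·55.84) = 0.00442631; SD = √0.00442631 = 0.0665.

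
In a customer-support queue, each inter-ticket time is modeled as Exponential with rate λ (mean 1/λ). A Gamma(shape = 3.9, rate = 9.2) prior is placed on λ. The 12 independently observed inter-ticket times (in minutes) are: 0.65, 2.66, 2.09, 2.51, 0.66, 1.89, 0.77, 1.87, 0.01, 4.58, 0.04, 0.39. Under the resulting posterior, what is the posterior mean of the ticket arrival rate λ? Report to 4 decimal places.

With a Gamma(shape α, rate β) prior on the exponential rate λ, the posterior after n observations with total T = Σxᵢ is Gamma(α+n, β+T).
Sum of observations T = 18.12 minutes; n = 12.
Posterior: Gamma(3.9+12, 9.2+18.12) = Gamma(15.9, 27.32).
Posterior mean of λ = α/β = 15.9/27.32 = 0.5820.

0.5820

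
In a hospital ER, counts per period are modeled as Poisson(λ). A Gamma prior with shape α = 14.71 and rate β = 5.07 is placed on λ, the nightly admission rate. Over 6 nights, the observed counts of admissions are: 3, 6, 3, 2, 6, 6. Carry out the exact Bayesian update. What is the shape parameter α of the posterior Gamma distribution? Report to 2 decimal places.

40.71

With a Gamma(shape α, rate β) prior, the Poisson likelihood is conjugate: the posterior is Gamma(α + ΣXᵢ, β + n).
Sum of counts S = 26 over n = 6 nights.
Posterior: Gamma(α+S, β+n) = Gamma(14.71+26, 5.07+6) = Gamma(40.71, 11.07).
Posterior α = 40.71.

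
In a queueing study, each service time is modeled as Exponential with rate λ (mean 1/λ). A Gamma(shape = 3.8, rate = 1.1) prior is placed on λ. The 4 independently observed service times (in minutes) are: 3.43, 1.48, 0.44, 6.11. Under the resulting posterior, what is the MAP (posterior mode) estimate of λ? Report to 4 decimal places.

0.5414

With a Gamma(shape α, rate β) prior on the exponential rate λ, the posterior after n observations with total T = Σxᵢ is Gamma(α+n, β+T).
Sum of observations T = 11.46 minutes; n = 4.
Posterior: Gamma(3.8+4, 1.1+11.46) = Gamma(7.8, 12.56).
Mode = (α−1)/β = 0.5414.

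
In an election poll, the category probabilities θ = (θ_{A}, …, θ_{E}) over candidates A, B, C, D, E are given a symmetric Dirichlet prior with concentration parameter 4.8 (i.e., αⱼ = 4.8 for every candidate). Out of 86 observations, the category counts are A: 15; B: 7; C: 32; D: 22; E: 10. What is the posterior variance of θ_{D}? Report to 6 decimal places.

0.001660

The Dirichlet prior is conjugate to the Multinomial likelihood: each posterior αⱼ = prior αⱼ + observed count nⱼ.
Posterior concentration: (19.8, 11.8, 36.8, 26.8, 14.8), total = 110.0.
Var[θ_j] = α_j(Σα−α_j)/((Σα)²(Σα+1)) = 26.8·83.2/(110.0²·111.0) = 0.001660.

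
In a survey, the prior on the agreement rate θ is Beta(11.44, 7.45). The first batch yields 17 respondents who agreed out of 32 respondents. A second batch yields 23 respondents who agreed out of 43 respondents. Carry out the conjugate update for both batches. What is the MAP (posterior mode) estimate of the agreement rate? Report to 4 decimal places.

0.5489

The Beta prior is conjugate to a Binomial/Bernoulli likelihood; the update adds successes to α and failures to β.
After batch 1: Beta(11.44+17, 7.45+15) = Beta(28.44, 22.45).
After batch 2: Beta(28.44+23, 22.45+20) = Beta(51.44, 42.45).
Mode of Beta(a,b) for a,b>1 is (a−1)/(a+b−2) = 50.44/91.89 = 0.5489.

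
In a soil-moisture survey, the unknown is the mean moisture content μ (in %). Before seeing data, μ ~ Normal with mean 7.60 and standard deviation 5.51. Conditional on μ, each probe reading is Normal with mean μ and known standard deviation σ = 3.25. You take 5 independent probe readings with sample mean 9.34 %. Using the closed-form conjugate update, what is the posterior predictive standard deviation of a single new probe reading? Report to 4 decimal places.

3.5408

For Normal data with known variance σ², a Normal(μ₀, σ₀²) prior on μ is conjugate. Posterior precision = 1/σ₀² + n/σ²; posterior mean is the precision-weighted average of μ₀ and x̄.
σ₀² = 5.51² = 30.3601, σ² = 3.25² = 10.5625; σ² + n·σ₀² = 10.5625 + 5·30.3601 = 162.363.
Posterior precision = 1/σ₀² + n/σ² = 1/30.3601 + 5/10.5625 = (σ² + n·σ₀²)/(σ₀²σ²) = 162.363/(30.3601·10.5625); posterior variance σₙ² = σ₀²σ²/(σ² + n·σ₀²) = 30.3601·10.5625/162.363 = 1.975072.
Predictive variance for one new observation = σₙ² + σ² = 30.3601·10.5625/162.363 + 10.5625 = σ²·(σ₀² + 162.363)/162.363 = 10.5625·192.7231/162.363 = 12.537572; SD = √(10.5625·192.7231/162.363) = 3.5408.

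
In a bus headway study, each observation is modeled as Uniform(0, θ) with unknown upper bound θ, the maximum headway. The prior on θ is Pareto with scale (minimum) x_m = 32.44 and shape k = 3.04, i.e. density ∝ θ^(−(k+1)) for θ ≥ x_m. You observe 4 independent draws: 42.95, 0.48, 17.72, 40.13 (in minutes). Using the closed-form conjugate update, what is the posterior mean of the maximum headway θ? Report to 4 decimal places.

A Pareto(scale x_m, shape k) prior on the upper bound θ of Uniform(0, θ) is conjugate: posterior is Pareto(max(x_m, max xᵢ), k + n).
Sample maximum = 42.95; prior scale x_m = 32.44 → posterior scale = max = 42.95.
Posterior shape = 3.04 + 4 = 7.04.
E[θ|data] = k·x_m/(k−1) = 7.04·42.95/6.04 = 50.0609.

50.0609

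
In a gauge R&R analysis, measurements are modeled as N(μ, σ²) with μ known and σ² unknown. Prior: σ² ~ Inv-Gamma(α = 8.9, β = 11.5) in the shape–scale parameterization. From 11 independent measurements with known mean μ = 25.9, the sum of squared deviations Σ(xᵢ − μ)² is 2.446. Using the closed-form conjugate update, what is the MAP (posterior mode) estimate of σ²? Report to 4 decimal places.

0.8262

With known mean μ and an Inverse-Gamma(α, β) prior on σ², the Normal likelihood is conjugate: posterior is Inv-Gamma(α + n/2, β + Σ(xᵢ−μ)²/2).
Posterior: Inv-Gamma(8.9 + 11/2, 11.5 + 2.446/2) = Inv-Gamma(14.40, 12.7230).
Mode = β/(α+1) = 12.7230/15.40 = 0.8262.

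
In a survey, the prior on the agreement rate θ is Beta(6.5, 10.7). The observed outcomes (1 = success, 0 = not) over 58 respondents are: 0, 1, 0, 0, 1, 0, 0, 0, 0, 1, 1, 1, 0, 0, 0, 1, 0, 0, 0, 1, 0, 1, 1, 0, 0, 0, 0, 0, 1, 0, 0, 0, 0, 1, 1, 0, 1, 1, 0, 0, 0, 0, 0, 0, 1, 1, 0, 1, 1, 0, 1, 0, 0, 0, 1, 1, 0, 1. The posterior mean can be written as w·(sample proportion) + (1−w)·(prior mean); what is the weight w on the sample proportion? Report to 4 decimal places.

The Beta prior is conjugate to a Binomial/Bernoulli likelihood; the update adds successes to α and failures to β.
Posterior mean = (α₀+k)/(α₀+β₀+n) = [n/(α₀+β₀+n)]·(k/n) + [(α₀+β₀)/(α₀+β₀+n)]·α₀/(α₀+β₀), so only n and the prior enter the weight.
The weight on the data is w = n/(α₀+β₀+n) = 58/(6.5+10.7+58) = 58/75.2 = 0.7713.

0.7713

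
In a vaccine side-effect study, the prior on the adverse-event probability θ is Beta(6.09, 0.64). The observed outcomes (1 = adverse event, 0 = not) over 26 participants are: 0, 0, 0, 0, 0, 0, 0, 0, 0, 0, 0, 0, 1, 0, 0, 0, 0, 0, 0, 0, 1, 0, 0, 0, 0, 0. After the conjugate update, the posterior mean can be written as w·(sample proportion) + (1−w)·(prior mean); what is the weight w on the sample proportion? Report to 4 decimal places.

The Beta prior is conjugate to a Binomial/Bernoulli likelihood; the update adds successes to α and failures to β.
Posterior mean = (α₀+k)/(α₀+β₀+n) = [n/(α₀+β₀+n)]·(k/n) + [(α₀+β₀)/(α₀+β₀+n)]·α₀/(α₀+β₀), so only n and the prior enter the weight.
The weight on the data is w = n/(α₀+β₀+n) = 26/(6.09+0.64+26) = 26/32.73 = 0.7944.

0.7944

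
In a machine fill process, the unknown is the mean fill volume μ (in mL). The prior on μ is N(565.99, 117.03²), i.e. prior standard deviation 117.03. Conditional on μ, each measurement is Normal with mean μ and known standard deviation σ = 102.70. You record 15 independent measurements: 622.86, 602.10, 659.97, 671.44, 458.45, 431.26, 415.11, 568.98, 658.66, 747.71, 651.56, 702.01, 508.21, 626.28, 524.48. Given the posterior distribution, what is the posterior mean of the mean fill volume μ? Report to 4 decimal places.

588.7692

For Normal data with known variance σ², a Normal(μ₀, σ₀²) prior on μ is conjugate. Posterior precision = 1/σ₀² + n/σ²; posterior mean is the precision-weighted average of μ₀ and x̄.
Σxᵢ = 622.86 + 602.10 + 659.97 + 671.44 + 458.45 + 431.26 + 415.11 + 568.98 + 658.66 + 747.71 + 651.56 + 702.01 + 508.21 + 626.28 + 524.48 = 8849.08, so n·x̄ = 8849.08.
σ₀² = 117.03² = 13696.0209, σ² = 102.70² = 10547.29; σ² + n·σ₀² = 10547.29 + 15·13696.0209 = 215987.6035.
Posterior mean = (μ₀/σ₀² + n·x̄/σ²)/(1/σ₀² + n/σ²) = (σ²·μ₀ + σ₀²·n·x̄)/(σ² + n·σ₀²) = (10547.29·565.99 + 13696.0209·8849.08)/215987.6035 = 127166845.292872/215987.6035 = 588.7692.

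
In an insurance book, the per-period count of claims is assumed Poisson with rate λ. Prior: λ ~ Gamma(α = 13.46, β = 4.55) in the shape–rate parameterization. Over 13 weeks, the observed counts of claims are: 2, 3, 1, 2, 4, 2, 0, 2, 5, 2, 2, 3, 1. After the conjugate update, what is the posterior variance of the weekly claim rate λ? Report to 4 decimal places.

With a Gamma(shape α, rate β) prior, the Poisson likelihood is conjugate: the posterior is Gamma(α + ΣXᵢ, β + n).
Sum of counts S = 29 over n = 13 weeks.
Posterior: Gamma(α+S, β+n) = Gamma(13.46+29, 4.55+13) = Gamma(42.46, 17.55).
Var = α/β² = 42.46/17.55² = 0.1379.

0.1379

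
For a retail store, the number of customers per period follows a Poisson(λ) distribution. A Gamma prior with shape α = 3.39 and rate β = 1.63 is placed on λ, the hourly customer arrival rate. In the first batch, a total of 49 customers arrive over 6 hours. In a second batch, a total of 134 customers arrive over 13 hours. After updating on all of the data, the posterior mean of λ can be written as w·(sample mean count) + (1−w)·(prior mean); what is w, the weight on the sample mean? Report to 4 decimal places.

With a Gamma(shape α, rate β) prior, the Poisson likelihood is conjugate: the posterior is Gamma(α + ΣXᵢ, β + n).
Total number of hours: n = 6 + 13 = 19.
Posterior mean = (α₀+S)/(β₀+n) = [n/(β₀+n)]·(S/n) + [β₀/(β₀+n)]·(α₀/β₀), so only n and β₀ enter the weight.
Weight on data w = n/(β₀+n) = 19/(1.63+19) = 19/20.63 = 0.9210.

0.9210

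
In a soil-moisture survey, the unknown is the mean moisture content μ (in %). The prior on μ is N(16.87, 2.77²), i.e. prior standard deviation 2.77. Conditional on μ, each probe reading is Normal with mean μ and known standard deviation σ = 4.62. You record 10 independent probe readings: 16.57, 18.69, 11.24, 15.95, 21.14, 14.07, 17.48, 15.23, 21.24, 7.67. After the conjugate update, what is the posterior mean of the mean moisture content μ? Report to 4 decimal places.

For Normal data with known variance σ², a Normal(μ₀, σ₀²) prior on μ is conjugate. Posterior precision = 1/σ₀² + n/σ²; posterior mean is the precision-weighted average of μ₀ and x̄.
Σxᵢ = 16.57 + 18.69 + 11.24 + 15.95 + 21.14 + 14.07 + 17.48 + 15.23 + 21.24 + 7.67 = 159.28, so n·x̄ = 159.28.
σ₀² = 2.77² = 7.6729, σ² = 4.62² = 21.3444; σ² + n·σ₀² = 21.3444 + 10·7.6729 = 98.0734.
Posterior mean = (μ₀/σ₀² + n·x̄/σ²)/(1/σ₀² + n/σ²) = (σ²·μ₀ + σ₀²·n·x̄)/(σ² + n·σ₀²) = (21.3444·16.87 + 7.6729·159.28)/98.0734 = 1582.21954/98.0734 = 16.1330.

16.1330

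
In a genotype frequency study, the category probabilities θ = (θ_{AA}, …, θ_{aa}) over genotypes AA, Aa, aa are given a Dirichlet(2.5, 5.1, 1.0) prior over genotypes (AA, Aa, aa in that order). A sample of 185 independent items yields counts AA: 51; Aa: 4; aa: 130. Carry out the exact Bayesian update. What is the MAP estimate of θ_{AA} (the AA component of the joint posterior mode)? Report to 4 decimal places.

0.2754

The Dirichlet prior is conjugate to the Multinomial likelihood: each posterior αⱼ = prior αⱼ + observed count nⱼ.
Posterior concentration: (53.5, 9.1, 131.0), total = 193.6.
Joint mode component: (α_{AA}−1)/(Σα−K) = 52.5/190.6 = 0.2754.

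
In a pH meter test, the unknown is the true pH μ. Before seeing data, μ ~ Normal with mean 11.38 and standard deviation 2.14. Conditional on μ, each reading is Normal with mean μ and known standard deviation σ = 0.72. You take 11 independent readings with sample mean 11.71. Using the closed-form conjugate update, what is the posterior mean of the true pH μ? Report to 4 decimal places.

For Normal data with known variance σ², a Normal(μ₀, σ₀²) prior on μ is conjugate. Posterior precision = 1/σ₀² + n/σ²; posterior mean is the precision-weighted average of μ₀ and x̄.
n·x̄ = 11·11.71 = 128.81.
σ₀² = 2.14² = 4.5796, σ² = 0.72² = 0.5184; σ² + n·σ₀² = 0.5184 + 11·4.5796 = 50.894.
Posterior mean = (μ₀/σ₀² + n·x̄/σ²)/(1/σ₀² + n/σ²) = (σ²·μ₀ + σ₀²·n·x̄)/(σ² + n·σ₀²) = (0.5184·11.38 + 4.5796·128.81)/50.894 = 595.797668/50.894 = 11.7066.

11.7066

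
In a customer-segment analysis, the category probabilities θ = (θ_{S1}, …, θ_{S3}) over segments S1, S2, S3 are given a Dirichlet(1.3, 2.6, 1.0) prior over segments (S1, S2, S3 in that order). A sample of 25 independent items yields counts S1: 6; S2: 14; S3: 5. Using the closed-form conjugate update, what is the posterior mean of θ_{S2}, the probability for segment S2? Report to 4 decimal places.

The Dirichlet prior is conjugate to the Multinomial likelihood: each posterior αⱼ = prior αⱼ + observed count nⱼ.
Posterior concentration: (7.3, 16.6, 6.0), total = 29.9.
E[θ_{S2}|data] = α_{S2}/Σα = 16.6/29.9 = 0.5552.

0.5552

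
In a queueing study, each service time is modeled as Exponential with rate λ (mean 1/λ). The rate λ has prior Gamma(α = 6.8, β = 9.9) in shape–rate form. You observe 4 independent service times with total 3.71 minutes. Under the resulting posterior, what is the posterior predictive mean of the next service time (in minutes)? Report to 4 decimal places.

With a Gamma(shape α, rate β) prior on the exponential rate λ, the posterior after n observations with total T = Σxᵢ is Gamma(α+n, β+T).
Posterior: Gamma(6.8+4, 9.9+3.71) = Gamma(10.8, 13.61).
The predictive distribution for the next observation is Lomax; its mean is β/(α−1) = 13.61/9.8 = 1.3888.

1.3888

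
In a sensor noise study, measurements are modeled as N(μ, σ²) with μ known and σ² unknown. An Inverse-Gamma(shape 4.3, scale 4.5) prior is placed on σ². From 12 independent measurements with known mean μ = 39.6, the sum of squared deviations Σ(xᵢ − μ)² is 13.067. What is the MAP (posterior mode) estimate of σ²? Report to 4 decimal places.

0.9764

With known mean μ and an Inverse-Gamma(α, β) prior on σ², the Normal likelihood is conjugate: posterior is Inv-Gamma(α + n/2, β + Σ(xᵢ−μ)²/2).
Posterior: Inv-Gamma(4.3 + 12/2, 4.5 + 13.067/2) = Inv-Gamma(10.30, 11.0335).
Mode = β/(α+1) = 11.0335/11.30 = 0.9764.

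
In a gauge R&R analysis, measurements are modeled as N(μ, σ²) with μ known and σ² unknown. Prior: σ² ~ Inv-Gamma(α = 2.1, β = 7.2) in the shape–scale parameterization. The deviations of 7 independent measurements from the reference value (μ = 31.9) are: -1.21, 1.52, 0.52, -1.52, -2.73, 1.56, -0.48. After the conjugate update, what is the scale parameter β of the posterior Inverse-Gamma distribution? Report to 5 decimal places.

With known mean μ and an Inverse-Gamma(α, β) prior on σ², the Normal likelihood is conjugate: posterior is Inv-Gamma(α + n/2, β + Σ(xᵢ−μ)²/2).
Σ(xᵢ−μ)² = (-1.21)² + (1.52)² + (0.52)² + (-1.52)² + (-2.73)² + (1.56)² + (-0.48)² = 16.4722.
Posterior: Inv-Gamma(2.1 + 7/2, 7.2 + 16.4722/2) = Inv-Gamma(5.60, 15.43610).
Posterior β = 15.43610.

15.43610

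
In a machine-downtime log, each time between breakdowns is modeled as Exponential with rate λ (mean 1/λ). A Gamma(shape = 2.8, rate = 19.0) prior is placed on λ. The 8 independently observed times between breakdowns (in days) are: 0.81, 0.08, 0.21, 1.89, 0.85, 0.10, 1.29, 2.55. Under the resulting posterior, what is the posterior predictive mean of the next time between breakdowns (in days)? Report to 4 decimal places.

2.7327

With a Gamma(shape α, rate β) prior on the exponential rate λ, the posterior after n observations with total T = Σxᵢ is Gamma(α+n, β+T).
Sum of observations T = 7.78 days; n = 8.
Posterior: Gamma(2.8+8, 19.0+7.78) = Gamma(10.8, 26.78).
The predictive distribution for the next observation is Lomax; its mean is β/(α−1) = 26.78/9.8 = 2.7327.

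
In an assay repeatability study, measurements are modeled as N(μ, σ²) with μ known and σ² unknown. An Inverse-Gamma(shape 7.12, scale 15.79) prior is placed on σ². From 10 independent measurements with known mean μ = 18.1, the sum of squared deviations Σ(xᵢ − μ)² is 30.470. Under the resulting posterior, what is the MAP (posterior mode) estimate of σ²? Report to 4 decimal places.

With known mean μ and an Inverse-Gamma(α, β) prior on σ², the Normal likelihood is conjugate: posterior is Inv-Gamma(α + n/2, β + Σ(xᵢ−μ)²/2).
Posterior: Inv-Gamma(7.12 + 10/2, 15.79 + 30.470/2) = Inv-Gamma(12.12, 31.0250).
Mode = β/(α+1) = 31.0250/13.12 = 2.3647.

2.3647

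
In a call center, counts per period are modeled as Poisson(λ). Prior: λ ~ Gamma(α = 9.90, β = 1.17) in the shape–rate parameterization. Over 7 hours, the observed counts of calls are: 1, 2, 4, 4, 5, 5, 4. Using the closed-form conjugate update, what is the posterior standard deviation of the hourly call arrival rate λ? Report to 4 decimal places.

0.7231

With a Gamma(shape α, rate β) prior, the Poisson likelihood is conjugate: the posterior is Gamma(α + ΣXᵢ, β + n).
Sum of counts S = 25 over n = 7 hours.
Posterior: Gamma(α+S, β+n) = Gamma(9.90+25, 1.17+7) = Gamma(34.90, 8.17).
SD = √α/β = √34.90/8.17 = 0.7231.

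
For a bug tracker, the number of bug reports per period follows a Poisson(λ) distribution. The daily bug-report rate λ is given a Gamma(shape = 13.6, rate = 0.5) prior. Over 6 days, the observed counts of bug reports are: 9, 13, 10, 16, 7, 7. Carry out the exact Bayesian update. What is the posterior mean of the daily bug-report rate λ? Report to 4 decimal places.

11.6308

With a Gamma(shape α, rate β) prior, the Poisson likelihood is conjugate: the posterior is Gamma(α + ΣXᵢ, β + n).
Sum of counts S = 62 over n = 6 days.
Posterior: Gamma(α+S, β+n) = Gamma(13.6+62, 0.5+6) = Gamma(75.6, 6.5).
Posterior mean = α/β = 75.6/6.5 = 11.6308.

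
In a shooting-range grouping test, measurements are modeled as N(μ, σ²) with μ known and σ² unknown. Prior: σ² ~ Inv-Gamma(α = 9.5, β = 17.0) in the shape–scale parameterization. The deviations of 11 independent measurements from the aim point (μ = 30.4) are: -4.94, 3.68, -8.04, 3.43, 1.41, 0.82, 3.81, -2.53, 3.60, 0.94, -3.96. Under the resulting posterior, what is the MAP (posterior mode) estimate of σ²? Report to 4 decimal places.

6.2955

With known mean μ and an Inverse-Gamma(α, β) prior on σ², the Normal likelihood is conjugate: posterior is Inv-Gamma(α + n/2, β + Σ(xᵢ−μ)²/2).
Σ(xᵢ−μ)² = (-4.94)² + (3.68)² + (-8.04)² + (3.43)² + (1.41)² + (0.82)² + (3.81)² + (-2.53)² + (3.60)² + (0.94)² + (-3.96)² = 167.4552.
Posterior: Inv-Gamma(9.5 + 11/2, 17.0 + 167.4552/2) = Inv-Gamma(15.00, 100.72760).
Mode = β/(α+1) = 100.72760/16.00 = 6.2955.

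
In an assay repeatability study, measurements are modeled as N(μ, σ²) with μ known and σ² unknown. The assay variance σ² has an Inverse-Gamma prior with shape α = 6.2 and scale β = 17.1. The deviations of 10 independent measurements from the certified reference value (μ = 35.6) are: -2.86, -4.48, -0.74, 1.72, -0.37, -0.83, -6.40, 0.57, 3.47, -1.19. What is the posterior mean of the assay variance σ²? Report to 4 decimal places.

With known mean μ and an Inverse-Gamma(α, β) prior on σ², the Normal likelihood is conjugate: posterior is Inv-Gamma(α + n/2, β + Σ(xᵢ−μ)²/2).
Σ(xᵢ−μ)² = (-2.86)² + (-4.48)² + (-0.74)² + (1.72)² + (-0.37)² + (-0.83)² + (-6.40)² + (0.57)² + (3.47)² + (-1.19)² = 87.3237.
Posterior: Inv-Gamma(6.2 + 10/2, 17.1 + 87.3237/2) = Inv-Gamma(11.20, 60.76185).
E[σ²|data] = β/(α−1) = 60.76185/10.20 = 5.9570.

5.9570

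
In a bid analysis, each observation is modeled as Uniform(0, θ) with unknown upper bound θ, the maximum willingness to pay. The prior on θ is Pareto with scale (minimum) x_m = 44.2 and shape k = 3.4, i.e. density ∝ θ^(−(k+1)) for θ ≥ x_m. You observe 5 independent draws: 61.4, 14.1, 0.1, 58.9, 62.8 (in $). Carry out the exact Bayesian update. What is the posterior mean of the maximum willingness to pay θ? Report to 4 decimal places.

71.2865

A Pareto(scale x_m, shape k) prior on the upper bound θ of Uniform(0, θ) is conjugate: posterior is Pareto(max(x_m, max xᵢ), k + n).
Sample maximum = 62.8; prior scale x_m = 44.2 → posterior scale = max = 62.8.
Posterior shape = 3.4 + 5 = 8.4.
E[θ|data] = k·x_m/(k−1) = 8.4·62.8/7.4 = 71.2865.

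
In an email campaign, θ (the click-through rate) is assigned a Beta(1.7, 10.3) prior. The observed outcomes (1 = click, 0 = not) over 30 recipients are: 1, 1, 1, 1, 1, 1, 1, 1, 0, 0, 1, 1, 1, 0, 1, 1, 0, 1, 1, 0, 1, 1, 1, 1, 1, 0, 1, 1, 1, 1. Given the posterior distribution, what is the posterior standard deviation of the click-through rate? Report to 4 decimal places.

The Beta prior is conjugate to a Binomial/Bernoulli likelihood; the update adds successes to α and failures to β.
Posterior: Beta(α+k, β+n−k) = Beta(1.7+24, 10.3+6) = Beta(25.7, 16.3).
Var = αβ/((α+β)²(α+β+1)) = 25.7·16.3/(42.0²·43.0) = 0.00552273; SD = √0.00552273 = 0.0743.

0.0743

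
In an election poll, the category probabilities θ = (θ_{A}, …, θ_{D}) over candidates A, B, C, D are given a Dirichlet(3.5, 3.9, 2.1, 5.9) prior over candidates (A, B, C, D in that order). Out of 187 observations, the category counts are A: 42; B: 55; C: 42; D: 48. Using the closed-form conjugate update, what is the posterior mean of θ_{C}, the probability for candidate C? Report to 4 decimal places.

The Dirichlet prior is conjugate to the Multinomial likelihood: each posterior αⱼ = prior αⱼ + observed count nⱼ.
Posterior concentration: (45.5, 58.9, 44.1, 53.9), total = 202.4.
E[θ_{C}|data] = α_{C}/Σα = 44.1/202.4 = 0.2179.

0.2179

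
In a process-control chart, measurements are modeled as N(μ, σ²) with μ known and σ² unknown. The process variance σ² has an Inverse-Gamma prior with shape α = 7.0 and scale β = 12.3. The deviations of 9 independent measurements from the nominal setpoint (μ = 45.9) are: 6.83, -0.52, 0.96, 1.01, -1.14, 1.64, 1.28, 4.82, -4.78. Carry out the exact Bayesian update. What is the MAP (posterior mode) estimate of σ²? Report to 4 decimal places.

With known mean μ and an Inverse-Gamma(α, β) prior on σ², the Normal likelihood is conjugate: posterior is Inv-Gamma(α + n/2, β + Σ(xᵢ−μ)²/2).
Σ(xᵢ−μ)² = (6.83)² + (-0.52)² + (0.96)² + (1.01)² + (-1.14)² + (1.64)² + (1.28)² + (4.82)² + (-4.78)² = 100.5694.
Posterior: Inv-Gamma(7.0 + 9/2, 12.3 + 100.5694/2) = Inv-Gamma(11.50, 62.58470).
Mode = β/(α+1) = 62.58470/12.50 = 5.0068.

5.0068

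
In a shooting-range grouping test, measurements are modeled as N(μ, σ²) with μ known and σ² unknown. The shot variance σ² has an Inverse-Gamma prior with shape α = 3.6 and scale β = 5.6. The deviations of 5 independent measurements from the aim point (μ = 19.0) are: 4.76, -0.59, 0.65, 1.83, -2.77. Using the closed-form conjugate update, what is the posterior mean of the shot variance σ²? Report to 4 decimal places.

With known mean μ and an Inverse-Gamma(α, β) prior on σ², the Normal likelihood is conjugate: posterior is Inv-Gamma(α + n/2, β + Σ(xᵢ−μ)²/2).
Σ(xᵢ−μ)² = (4.76)² + (-0.59)² + (0.65)² + (1.83)² + (-2.77)² = 34.4500.
Posterior: Inv-Gamma(3.6 + 5/2, 5.6 + 34.4500/2) = Inv-Gamma(6.10, 22.82500).
E[σ²|data] = β/(α−1) = 22.82500/5.10 = 4.4755.

4.4755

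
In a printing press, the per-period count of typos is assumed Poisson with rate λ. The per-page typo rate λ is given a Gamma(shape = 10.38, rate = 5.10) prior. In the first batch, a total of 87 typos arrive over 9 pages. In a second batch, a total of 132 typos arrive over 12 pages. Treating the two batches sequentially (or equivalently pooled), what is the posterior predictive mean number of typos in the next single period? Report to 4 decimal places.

8.7885

With a Gamma(shape α, rate β) prior, the Poisson likelihood is conjugate: the posterior is Gamma(α + ΣXᵢ, β + n).
After batch 1: Gamma(α+S, β+n) = Gamma(10.38+87, 5.10+9) = Gamma(97.38, 14.10).
After batch 2: Gamma(α+S, β+n) = Gamma(97.38+132, 14.10+12) = Gamma(229.38, 26.10).
The predictive distribution for one future period is NegBinom with mean α/β = 8.7885.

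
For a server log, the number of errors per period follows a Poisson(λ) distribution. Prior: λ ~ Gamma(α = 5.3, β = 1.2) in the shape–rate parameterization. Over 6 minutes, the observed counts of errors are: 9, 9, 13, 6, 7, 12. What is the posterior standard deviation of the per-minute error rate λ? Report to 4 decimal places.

With a Gamma(shape α, rate β) prior, the Poisson likelihood is conjugate: the posterior is Gamma(α + ΣXᵢ, β + n).
Sum of counts S = 56 over n = 6 minutes.
Posterior: Gamma(α+S, β+n) = Gamma(5.3+56, 1.2+6) = Gamma(61.3, 7.2).
SD = √α/β = √61.3/7.2 = 1.0874.

1.0874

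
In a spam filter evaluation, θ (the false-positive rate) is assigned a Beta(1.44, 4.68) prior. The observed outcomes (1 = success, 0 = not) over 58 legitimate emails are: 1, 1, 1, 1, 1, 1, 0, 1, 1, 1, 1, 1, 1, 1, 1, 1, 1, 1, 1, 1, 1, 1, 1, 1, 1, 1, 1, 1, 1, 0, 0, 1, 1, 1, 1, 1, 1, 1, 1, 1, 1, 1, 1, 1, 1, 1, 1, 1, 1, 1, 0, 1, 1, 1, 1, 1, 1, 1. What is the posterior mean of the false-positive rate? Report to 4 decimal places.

0.8646

The Beta prior is conjugate to a Binomial/Bernoulli likelihood; the update adds successes to α and failures to β.
Posterior: Beta(α+k, β+n−k) = Beta(1.44+54, 4.68+4) = Beta(55.44, 8.68).
Posterior mean = α/(α+β) = 55.44/64.12 = 0.8646.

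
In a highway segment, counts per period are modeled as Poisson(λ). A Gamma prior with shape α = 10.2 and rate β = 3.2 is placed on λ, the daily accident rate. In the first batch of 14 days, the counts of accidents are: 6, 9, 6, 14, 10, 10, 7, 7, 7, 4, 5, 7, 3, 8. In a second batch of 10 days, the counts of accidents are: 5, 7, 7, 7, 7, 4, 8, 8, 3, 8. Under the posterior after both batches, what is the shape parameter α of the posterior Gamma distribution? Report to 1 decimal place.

177.2

With a Gamma(shape α, rate β) prior, the Poisson likelihood is conjugate: the posterior is Gamma(α + ΣXᵢ, β + n).
Batch 1: sum of counts S = 103 over n = 14 days.
After batch 1: Gamma(α+S, β+n) = Gamma(10.2+103, 3.2+14) = Gamma(113.2, 17.2).
Batch 2: sum of counts S = 64 over n = 10 days.
After batch 2: Gamma(α+S, β+n) = Gamma(113.2+64, 17.2+10) = Gamma(177.2, 27.2).
Posterior α = 177.2.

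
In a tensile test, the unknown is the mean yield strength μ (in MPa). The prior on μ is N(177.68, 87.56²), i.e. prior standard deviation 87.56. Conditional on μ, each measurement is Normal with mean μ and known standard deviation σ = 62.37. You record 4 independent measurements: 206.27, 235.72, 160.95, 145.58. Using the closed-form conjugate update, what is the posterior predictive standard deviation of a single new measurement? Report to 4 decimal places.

For Normal data with known variance σ², a Normal(μ₀, σ₀²) prior on μ is conjugate. Posterior precision = 1/σ₀² + n/σ²; posterior mean is the precision-weighted average of μ₀ and x̄.
σ₀² = 87.56² = 7666.7536, σ² = 62.37² = 3890.0169; σ² + n·σ₀² = 3890.0169 + 4·7666.7536 = 34557.0313.
Posterior precision = 1/σ₀² + n/σ² = 1/7666.7536 + 4/3890.0169 = (σ² + n·σ₀²)/(σ₀²σ²) = 34557.0313/(7666.7536·3890.0169); posterior variance σₙ² = σ₀²σ²/(σ² + n·σ₀²) = 7666.7536·3890.0169/34557.0313 = 863.031341.
Predictive variance for one new observation = σₙ² + σ² = 7666.7536·3890.0169/34557.0313 + 3890.0169 = σ²·(σ₀² + 34557.0313)/34557.0313 = 3890.0169·42223.7849/34557.0313 = 4753.048241; SD = √(3890.0169·42223.7849/34557.0313) = 68.9424.

68.9424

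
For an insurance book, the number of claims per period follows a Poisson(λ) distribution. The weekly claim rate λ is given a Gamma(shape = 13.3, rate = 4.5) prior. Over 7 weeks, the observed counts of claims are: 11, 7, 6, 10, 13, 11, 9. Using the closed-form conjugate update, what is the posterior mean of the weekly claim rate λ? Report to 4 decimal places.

6.9826

With a Gamma(shape α, rate β) prior, the Poisson likelihood is conjugate: the posterior is Gamma(α + ΣXᵢ, β + n).
Sum of counts S = 67 over n = 7 weeks.
Posterior: Gamma(α+S, β+n) = Gamma(13.3+67, 4.5+7) = Gamma(80.3, 11.5).
Posterior mean = α/β = 80.3/11.5 = 6.9826.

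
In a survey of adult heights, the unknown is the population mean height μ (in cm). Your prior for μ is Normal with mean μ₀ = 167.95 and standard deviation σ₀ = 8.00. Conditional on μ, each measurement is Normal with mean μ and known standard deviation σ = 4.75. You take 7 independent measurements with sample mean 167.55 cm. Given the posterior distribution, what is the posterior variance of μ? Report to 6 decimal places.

3.068668

For Normal data with known variance σ², a Normal(μ₀, σ₀²) prior on μ is conjugate. Posterior precision = 1/σ₀² + n/σ²; posterior mean is the precision-weighted average of μ₀ and x̄.
σ₀² = 8.00² = 64, σ² = 4.75² = 22.5625; σ² + n·σ₀² = 22.5625 + 7·64 = 470.5625.
Posterior precision = 1/σ₀² + n/σ² = 1/64 + 7/22.5625 = (σ² + n·σ₀²)/(σ₀²σ²) = 470.5625/(64·22.5625); posterior variance σₙ² = σ₀²σ²/(σ² + n·σ₀²) = 64·22.5625/470.5625 = 3.068668.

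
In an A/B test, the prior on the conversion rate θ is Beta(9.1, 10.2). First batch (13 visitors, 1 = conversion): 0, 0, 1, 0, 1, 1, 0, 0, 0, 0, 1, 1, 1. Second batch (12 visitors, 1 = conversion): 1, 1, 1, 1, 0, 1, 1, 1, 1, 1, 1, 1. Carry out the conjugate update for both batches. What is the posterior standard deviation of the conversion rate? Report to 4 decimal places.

0.0731

The Beta prior is conjugate to a Binomial/Bernoulli likelihood; the update adds successes to α and failures to β.
After batch 1: Beta(9.1+6, 10.2+7) = Beta(15.1, 17.2).
After batch 2: Beta(15.1+11, 17.2+1) = Beta(26.1, 18.2).
Var = αβ/((α+β)²(α+β+1)) = 26.1·18.2/(44.3²·45.3) = 0.00534326; SD = √0.00534326 = 0.0731.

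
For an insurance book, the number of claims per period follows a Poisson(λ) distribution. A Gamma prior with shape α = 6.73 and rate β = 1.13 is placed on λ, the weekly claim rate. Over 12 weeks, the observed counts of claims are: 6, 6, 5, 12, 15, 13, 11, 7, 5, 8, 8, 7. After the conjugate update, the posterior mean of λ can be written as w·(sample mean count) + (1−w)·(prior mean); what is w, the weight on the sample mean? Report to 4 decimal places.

0.9139

With a Gamma(shape α, rate β) prior, the Poisson likelihood is conjugate: the posterior is Gamma(α + ΣXᵢ, β + n).
Posterior mean = (α₀+S)/(β₀+n) = [n/(β₀+n)]·(S/n) + [β₀/(β₀+n)]·(α₀/β₀), so only n and β₀ enter the weight.
Weight on data w = n/(β₀+n) = 12/(1.13+12) = 12/13.13 = 0.9139.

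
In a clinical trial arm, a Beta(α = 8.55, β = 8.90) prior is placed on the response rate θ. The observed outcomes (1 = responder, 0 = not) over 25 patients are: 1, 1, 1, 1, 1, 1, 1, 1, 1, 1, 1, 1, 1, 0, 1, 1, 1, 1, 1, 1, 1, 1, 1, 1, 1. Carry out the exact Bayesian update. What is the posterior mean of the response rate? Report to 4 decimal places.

The Beta prior is conjugate to a Binomial/Bernoulli likelihood; the update adds successes to α and failures to β.
Posterior: Beta(α+k, β+n−k) = Beta(8.55+24, 8.90+1) = Beta(32.55, 9.90).
Posterior mean = α/(α+β) = 32.55/42.45 = 0.7668.

0.7668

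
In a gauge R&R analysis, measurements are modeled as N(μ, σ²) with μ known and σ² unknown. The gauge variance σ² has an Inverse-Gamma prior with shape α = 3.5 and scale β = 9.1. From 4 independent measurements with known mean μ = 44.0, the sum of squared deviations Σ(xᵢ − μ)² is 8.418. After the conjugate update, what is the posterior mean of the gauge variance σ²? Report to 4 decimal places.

2.9576

With known mean μ and an Inverse-Gamma(α, β) prior on σ², the Normal likelihood is conjugate: posterior is Inv-Gamma(α + n/2, β + Σ(xᵢ−μ)²/2).
Posterior: Inv-Gamma(3.5 + 4/2, 9.1 + 8.418/2) = Inv-Gamma(5.50, 13.3090).
E[σ²|data] = β/(α−1) = 13.3090/4.50 = 2.9576.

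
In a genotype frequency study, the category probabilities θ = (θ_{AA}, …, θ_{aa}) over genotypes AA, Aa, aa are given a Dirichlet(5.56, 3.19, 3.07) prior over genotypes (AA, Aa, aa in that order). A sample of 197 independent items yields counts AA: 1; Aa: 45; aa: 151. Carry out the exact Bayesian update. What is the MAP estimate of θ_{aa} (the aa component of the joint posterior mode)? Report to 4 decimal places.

The Dirichlet prior is conjugate to the Multinomial likelihood: each posterior αⱼ = prior αⱼ + observed count nⱼ.
Posterior concentration: (6.56, 48.19, 154.07), total = 208.82.
Joint mode component: (α_{aa}−1)/(Σα−K) = 153.07/205.82 = 0.7437.

0.7437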